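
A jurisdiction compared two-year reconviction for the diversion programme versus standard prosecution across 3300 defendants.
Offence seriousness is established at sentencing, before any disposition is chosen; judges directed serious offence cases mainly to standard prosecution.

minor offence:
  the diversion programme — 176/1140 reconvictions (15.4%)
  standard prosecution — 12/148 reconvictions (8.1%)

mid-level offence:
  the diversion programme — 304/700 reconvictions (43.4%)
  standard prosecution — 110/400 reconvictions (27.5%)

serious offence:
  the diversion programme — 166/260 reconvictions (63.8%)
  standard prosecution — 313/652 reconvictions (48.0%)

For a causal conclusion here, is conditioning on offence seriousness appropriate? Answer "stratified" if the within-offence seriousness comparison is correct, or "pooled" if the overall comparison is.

Here offence seriousness is a common cause — it drives both which disposition a case falls under and the outcome. The crude comparison mixes populations; the stratum-specific rates are the causally relevant ones.
Within each level — minor offence: 15.4% vs 8.1%; mid-level offence: 43.4% vs 27.5%; serious offence: 63.8% vs 48.0% — standard prosecution is lower every time.

stratified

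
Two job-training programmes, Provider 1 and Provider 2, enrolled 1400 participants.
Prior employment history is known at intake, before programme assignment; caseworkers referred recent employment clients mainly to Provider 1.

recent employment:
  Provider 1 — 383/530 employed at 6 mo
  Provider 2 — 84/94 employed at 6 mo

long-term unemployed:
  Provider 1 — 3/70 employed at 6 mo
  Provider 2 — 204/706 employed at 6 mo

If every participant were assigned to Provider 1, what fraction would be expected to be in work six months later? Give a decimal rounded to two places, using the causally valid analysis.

Prior employment history is set before the programme has any effect — it is not caused by the programme — and it independently drives the outcome. That makes it a confounder, so the causal comparison is within prior employment history levels.
Standardising Provider 1 to the population prior employment history mix: 0.446·383/530 + 0.554·3/70 = 0.346.

0.35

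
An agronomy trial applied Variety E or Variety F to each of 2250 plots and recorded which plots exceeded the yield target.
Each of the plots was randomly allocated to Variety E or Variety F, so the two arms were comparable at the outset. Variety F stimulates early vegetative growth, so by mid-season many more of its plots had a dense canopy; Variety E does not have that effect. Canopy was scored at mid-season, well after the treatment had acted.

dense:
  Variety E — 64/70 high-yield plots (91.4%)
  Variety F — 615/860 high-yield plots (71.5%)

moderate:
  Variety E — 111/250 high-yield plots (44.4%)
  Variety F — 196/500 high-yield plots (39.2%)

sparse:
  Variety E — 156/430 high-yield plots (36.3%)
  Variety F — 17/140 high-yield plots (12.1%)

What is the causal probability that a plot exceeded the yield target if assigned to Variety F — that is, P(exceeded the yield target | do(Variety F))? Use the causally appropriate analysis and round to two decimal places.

Mid-season canopy is downstream of the variety. One should not condition on a consequence of treatment, so the overall rates are the right comparison.
So P(outcome | do(Variety F)) is just the pooled rate for Variety F: 828/1500 = 0.552.

0.55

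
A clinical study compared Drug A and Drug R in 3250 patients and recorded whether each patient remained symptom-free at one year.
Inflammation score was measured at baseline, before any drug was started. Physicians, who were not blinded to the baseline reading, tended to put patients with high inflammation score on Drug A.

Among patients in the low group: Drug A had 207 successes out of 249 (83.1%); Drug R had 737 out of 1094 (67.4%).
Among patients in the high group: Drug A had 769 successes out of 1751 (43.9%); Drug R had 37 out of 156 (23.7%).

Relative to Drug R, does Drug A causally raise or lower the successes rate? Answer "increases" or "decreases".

increases

The inflammation score-specific comparison favours Drug A throughout, but the pooled figures favour Drug R. The question is whether to condition on inflammation score.
Since inflammation score is a pre-existing factor (not a product of the drug) and it affects the outcome on its own, it is a confounder. The stratified rates, not the pooled rate, identify the causal effect.
Within each level — low: 83.1% vs 67.4%; high: 43.9% vs 23.7% — Drug A is higher every time.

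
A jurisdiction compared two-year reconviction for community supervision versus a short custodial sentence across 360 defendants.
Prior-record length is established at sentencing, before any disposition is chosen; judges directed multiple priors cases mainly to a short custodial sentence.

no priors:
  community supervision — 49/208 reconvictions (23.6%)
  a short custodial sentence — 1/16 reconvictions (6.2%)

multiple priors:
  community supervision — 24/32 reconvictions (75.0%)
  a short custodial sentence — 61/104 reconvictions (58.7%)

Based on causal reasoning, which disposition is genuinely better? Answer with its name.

a short custodial sentence

Nothing the disposition does changes prior-record length; the imbalance is an allocation artefact. With prior-record length also predicting the outcome, the pooled figure is confounded, and the within-stratum comparison is the causal one.
Within each level — no priors: 23.6% vs 6.2%; multiple priors: 75.0% vs 58.7% — a short custodial sentence is lower every time.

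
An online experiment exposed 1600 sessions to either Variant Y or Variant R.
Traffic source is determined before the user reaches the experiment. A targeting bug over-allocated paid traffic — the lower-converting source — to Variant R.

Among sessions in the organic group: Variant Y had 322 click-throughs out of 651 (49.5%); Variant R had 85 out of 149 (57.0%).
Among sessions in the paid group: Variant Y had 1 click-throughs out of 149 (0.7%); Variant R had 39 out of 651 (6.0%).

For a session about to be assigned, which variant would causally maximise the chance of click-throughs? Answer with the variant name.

Variant R

Within every traffic source level Variant R has the higher rate, yet pooled Variant Y does — Simpson's reversal.
Since traffic source is a pre-existing factor (not a product of the variant) and it affects the outcome on its own, it is a confounder. The stratified rates, not the pooled rate, identify the causal effect.
Within each level — organic: 49.5% vs 57.0%; paid: 0.7% vs 6.0% — Variant R is higher every time.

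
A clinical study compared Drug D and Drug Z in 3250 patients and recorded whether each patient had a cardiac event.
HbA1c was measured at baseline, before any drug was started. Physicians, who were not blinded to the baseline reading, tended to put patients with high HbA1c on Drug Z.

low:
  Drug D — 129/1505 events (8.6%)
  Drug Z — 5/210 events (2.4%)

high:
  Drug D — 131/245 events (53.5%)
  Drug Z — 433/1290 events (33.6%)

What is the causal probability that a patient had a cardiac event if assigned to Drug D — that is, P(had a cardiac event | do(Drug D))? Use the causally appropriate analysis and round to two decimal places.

0.30

HbA1c differs across drugs for reasons unrelated to any effect of the drug itself, and it separately predicts the outcome — a classic confounder. We must compare within HbA1c levels.
Standardising Drug D to the population HbA1c mix: 0.528·129/1505 + 0.472·131/245 = 0.298.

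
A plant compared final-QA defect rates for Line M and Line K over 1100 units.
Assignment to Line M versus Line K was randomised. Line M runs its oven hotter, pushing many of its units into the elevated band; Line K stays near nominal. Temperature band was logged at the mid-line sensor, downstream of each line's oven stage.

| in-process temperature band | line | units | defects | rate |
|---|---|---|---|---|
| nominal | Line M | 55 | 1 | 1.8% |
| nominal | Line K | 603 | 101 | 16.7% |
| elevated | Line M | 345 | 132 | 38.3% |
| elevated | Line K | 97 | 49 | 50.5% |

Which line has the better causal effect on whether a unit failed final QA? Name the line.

Line M is lower inside every in-process temperature band stratum but Line K is lower in aggregate. Whether to stratify depends on how in-process temperature band relates to the line.
Stratifying would compare lines among units the lines themselves sorted into in-process temperature band groups — a form of selection on an intermediate. The unconditioned pooled rates give the total causal effect.
Pooled: Line M 33.2% vs Line K 21.4%; Line K is lower overall.

Line K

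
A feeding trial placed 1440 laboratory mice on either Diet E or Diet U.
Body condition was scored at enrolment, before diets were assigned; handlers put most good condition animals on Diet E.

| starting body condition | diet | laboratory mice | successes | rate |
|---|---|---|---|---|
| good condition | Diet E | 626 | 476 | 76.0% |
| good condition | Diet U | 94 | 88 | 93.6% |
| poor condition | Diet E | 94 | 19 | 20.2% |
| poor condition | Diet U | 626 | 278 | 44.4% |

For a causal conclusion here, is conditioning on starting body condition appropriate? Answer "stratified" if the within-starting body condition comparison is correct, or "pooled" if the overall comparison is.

stratified

Diet U is higher inside every starting body condition stratum but Diet E is higher in aggregate. Whether to stratify depends on how starting body condition relates to the diet.
Since starting body condition is a pre-existing factor (not a product of the diet) and it affects the outcome on its own, it is a confounder. The stratified rates, not the pooled rate, identify the causal effect.
Within each level — good condition: 76.0% vs 93.6%; poor condition: 20.2% vs 44.4% — Diet U is higher every time.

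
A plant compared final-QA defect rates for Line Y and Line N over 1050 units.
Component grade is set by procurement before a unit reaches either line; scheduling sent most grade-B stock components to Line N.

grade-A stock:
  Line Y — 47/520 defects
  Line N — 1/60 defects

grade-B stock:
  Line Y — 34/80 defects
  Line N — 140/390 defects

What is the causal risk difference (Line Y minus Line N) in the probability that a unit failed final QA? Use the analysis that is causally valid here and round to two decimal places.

+0.07

Within every component grade level Line N has the lower rate, yet pooled Line Y does — Simpson's reversal.
Nothing the line does changes component grade; the imbalance is an allocation artefact. With component grade also predicting the outcome, the pooled figure is confounded, and the within-stratum comparison is the causal one.
Adjusting over the population distribution of component grade: 0.552·(0.090−0.017) + 0.448·(0.425−0.359) = +0.070.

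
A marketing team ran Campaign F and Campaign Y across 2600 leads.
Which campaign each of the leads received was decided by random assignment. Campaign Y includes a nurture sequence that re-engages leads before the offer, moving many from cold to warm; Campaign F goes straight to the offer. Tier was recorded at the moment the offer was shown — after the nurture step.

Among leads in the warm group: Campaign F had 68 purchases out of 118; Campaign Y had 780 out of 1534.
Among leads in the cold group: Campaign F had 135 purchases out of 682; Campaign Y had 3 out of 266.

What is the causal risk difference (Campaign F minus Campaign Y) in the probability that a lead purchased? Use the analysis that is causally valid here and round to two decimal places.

-0.18

Engagement tier is recorded after the campaign and is itself shifted by it — it sits on the causal path from campaign to outcome. Conditioning on a mediator would strip out part of the effect we want; the pooled comparison gives the total causal effect.
The causal difference is the pooled difference: 0.254 − 0.435 = -0.181.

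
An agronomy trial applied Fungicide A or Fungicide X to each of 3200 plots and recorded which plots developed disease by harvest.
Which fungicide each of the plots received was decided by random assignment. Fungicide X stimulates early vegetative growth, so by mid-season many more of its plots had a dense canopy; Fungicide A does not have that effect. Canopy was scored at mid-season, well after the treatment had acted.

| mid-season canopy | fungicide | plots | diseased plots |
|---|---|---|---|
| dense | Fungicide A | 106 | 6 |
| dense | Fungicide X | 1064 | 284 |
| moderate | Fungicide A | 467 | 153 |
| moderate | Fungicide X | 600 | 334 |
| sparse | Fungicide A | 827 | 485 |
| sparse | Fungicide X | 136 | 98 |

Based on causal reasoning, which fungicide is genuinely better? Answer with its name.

Fungicide A is lower inside every mid-season canopy stratum but Fungicide X is lower in aggregate. Whether to stratify depends on how mid-season canopy relates to the fungicide.
Mid-season canopy is downstream of the fungicide. One should not condition on a consequence of treatment, so the overall rates are the right comparison.
Pooled: Fungicide A 46.0% vs Fungicide X 39.8%; Fungicide X is lower overall.

Fungicide X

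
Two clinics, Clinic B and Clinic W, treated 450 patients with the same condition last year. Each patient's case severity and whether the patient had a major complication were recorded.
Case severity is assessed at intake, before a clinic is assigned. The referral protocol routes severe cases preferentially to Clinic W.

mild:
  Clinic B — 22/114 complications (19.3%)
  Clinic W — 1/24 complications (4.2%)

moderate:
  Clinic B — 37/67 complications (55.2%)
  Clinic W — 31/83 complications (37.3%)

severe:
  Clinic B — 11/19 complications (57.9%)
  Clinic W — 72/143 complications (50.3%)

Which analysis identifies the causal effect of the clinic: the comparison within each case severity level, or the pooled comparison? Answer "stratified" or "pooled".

stratified

The case severity-specific comparison favours Clinic W throughout, but the pooled figures favour Clinic B. The question is whether to condition on case severity.
Case severity satisfies the back-door criterion: it is not a descendant of the clinic, and it blocks the spurious path from clinic to outcome. Adjusting for it (i.e., using the within-case severity rates) gives the causal effect.
Within each level — mild: 19.3% vs 4.2%; moderate: 55.2% vs 37.3%; severe: 57.9% vs 50.3% — Clinic W is lower every time.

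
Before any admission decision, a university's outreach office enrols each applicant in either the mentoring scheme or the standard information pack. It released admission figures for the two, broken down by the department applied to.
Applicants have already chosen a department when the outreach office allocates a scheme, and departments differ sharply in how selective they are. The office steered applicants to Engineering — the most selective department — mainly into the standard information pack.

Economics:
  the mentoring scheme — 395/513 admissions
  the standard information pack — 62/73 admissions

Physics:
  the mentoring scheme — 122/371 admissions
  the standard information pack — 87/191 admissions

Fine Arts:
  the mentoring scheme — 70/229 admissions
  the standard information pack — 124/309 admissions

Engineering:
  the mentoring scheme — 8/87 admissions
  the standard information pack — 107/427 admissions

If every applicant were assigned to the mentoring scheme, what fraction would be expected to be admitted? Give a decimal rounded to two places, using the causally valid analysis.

0.39

Since department is a pre-existing factor (not a product of the outreach scheme) and it affects the outcome on its own, it is a confounder. The stratified rates, not the pooled rate, identify the causal effect.
Standardising the mentoring scheme to the population department mix: 0.266·395/513 + 0.255·122/371 + 0.245·70/229 + 0.234·8/87 = 0.385.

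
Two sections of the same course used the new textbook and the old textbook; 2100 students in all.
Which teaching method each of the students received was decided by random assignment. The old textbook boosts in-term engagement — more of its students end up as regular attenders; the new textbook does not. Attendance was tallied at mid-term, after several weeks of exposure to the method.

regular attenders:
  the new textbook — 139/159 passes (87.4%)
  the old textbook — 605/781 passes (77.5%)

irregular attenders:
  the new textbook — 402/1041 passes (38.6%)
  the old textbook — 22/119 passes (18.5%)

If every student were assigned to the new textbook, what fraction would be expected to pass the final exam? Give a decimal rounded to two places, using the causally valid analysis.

0.45

The mid-term attendance-specific comparison favours the new textbook throughout, but the pooled figures favour the old textbook. The question is whether to condition on mid-term attendance.
Mid-term attendance is recorded after the teaching method and is itself shifted by it — it sits on the causal path from teaching method to outcome. Conditioning on a mediator would strip out part of the effect we want; the pooled comparison gives the total causal effect.
So P(outcome | do(the new textbook)) is just the pooled rate for the new textbook: 541/1200 = 0.451.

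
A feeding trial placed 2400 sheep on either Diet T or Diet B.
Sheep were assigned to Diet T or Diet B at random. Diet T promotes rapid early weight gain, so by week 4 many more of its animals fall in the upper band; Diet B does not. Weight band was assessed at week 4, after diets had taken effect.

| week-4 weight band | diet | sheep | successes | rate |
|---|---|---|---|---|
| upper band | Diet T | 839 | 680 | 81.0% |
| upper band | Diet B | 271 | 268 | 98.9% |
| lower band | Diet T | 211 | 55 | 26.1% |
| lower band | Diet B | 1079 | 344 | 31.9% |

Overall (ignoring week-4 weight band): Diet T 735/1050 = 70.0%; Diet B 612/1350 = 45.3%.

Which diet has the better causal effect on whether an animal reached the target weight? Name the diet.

Week-4 weight band lies on the pathway diet → week-4 weight band → outcome, so adjusting for it blocks the indirect effect. For the total causal effect of diet, use the unadjusted pooled rates.
Pooled: Diet T 70.0% vs Diet B 45.3%; Diet T is higher overall.

Diet T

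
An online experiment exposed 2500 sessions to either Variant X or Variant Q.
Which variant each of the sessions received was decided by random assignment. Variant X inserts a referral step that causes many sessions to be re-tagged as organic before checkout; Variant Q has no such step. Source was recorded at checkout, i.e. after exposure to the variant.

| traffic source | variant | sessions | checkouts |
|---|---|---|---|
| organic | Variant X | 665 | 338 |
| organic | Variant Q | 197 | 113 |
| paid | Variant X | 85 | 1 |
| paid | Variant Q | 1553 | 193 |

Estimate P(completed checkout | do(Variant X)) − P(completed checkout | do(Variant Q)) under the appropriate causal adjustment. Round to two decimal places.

+0.28

Variant Q is higher inside every traffic source stratum but Variant X is higher in aggregate. Whether to stratify depends on how traffic source relates to the variant.
Because the variant influences traffic source, traffic source is a post-treatment mediator, not a confounder. Stratifying on it would bias the estimate; the causal effect is the crude pooled difference.
The causal difference is the pooled difference: 0.452 − 0.175 = +0.277.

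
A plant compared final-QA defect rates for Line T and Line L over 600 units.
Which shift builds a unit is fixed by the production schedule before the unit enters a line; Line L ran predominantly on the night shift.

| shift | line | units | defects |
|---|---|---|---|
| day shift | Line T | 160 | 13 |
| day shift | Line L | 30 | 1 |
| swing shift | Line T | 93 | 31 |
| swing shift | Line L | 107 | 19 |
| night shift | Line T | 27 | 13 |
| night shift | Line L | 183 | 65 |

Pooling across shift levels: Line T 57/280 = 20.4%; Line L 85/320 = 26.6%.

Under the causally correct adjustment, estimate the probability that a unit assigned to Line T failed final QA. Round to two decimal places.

0.31

Line L is lower inside every shift stratum but Line T is lower in aggregate. Whether to stratify depends on how shift relates to the line.
Here shift is a common cause — it drives both which line a case falls under and the outcome. The crude comparison mixes populations; the stratum-specific rates are the causally relevant ones.
Standardising Line T to the population shift mix: 0.317·13/160 + 0.333·31/93 + 0.350·13/27 = 0.305.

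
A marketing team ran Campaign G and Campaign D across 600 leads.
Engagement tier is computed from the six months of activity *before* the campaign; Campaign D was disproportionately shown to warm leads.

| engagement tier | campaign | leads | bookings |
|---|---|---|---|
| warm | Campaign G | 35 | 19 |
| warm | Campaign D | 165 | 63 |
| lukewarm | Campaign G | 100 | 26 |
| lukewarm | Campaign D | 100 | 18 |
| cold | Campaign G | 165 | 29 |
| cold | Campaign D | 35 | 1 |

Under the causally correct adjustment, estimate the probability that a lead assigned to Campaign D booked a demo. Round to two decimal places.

0.20

The engagement tier-specific comparison favours Campaign G throughout, but the pooled figures favour Campaign D. The question is whether to condition on engagement tier.
The imbalance in engagement tier arose from how leads were allocated, not from anything the campaign did; and engagement tier independently affects the outcome. The pooled gap is confounded — condition on engagement tier.
Standardising Campaign D to the population engagement tier mix: 0.333·63/165 + 0.333·18/100 + 0.333·1/35 = 0.197.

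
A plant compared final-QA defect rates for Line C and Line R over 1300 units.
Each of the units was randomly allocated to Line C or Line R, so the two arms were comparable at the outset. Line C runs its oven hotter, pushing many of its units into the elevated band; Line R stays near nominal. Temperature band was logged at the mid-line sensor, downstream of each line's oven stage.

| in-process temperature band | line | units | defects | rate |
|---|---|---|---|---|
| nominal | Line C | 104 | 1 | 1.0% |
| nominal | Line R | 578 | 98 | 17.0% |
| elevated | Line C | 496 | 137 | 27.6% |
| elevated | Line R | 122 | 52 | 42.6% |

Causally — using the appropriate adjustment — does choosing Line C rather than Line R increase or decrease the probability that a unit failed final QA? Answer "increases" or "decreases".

increases

The in-process temperature band-specific comparison favours Line C throughout, but the pooled figures favour Line R. The question is whether to condition on in-process temperature band.
In-process temperature band here is a post-treatment variable shaped by the line; conditioning on it would introduce bias rather than remove it. The overall comparison is the causal one.
Pooled: Line C 23.0% vs Line R 21.4%; Line R is lower overall.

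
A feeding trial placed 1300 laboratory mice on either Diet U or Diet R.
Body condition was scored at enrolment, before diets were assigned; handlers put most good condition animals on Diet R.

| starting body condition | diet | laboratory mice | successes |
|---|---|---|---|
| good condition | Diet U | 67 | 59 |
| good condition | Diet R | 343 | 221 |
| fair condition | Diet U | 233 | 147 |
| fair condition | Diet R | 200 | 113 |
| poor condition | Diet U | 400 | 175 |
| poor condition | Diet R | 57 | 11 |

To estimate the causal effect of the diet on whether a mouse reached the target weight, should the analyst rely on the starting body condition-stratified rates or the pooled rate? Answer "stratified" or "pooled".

Starting body condition satisfies the back-door criterion: it is not a descendant of the diet, and it blocks the spurious path from diet to outcome. Adjusting for it (i.e., using the within-starting body condition rates) gives the causal effect.
Within each level — good condition: 88.1% vs 64.4%; fair condition: 63.1% vs 56.5%; poor condition: 43.8% vs 19.3% — Diet U is higher every time.

stratified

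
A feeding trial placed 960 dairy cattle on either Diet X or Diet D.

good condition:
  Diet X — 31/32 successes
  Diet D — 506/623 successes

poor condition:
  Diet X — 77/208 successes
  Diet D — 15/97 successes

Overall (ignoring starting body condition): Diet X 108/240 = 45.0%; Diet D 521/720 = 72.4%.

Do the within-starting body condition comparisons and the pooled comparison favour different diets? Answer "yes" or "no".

Within each starting body condition level (good condition 96.9% vs 81.2%; poor condition 37.0% vs 15.5%), Diet X has the higher rate every time. Pooled: 45.0% vs 72.4% — Diet D has the higher rate overall. The two comparisons disagree.

yes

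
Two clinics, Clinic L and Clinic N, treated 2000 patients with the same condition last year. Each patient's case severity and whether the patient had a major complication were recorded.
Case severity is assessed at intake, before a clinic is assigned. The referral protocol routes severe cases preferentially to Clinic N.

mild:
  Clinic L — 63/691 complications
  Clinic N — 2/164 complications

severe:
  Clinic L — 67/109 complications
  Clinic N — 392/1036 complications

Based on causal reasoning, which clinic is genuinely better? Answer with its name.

Clinic N

Clinic N is lower inside every case severity stratum but Clinic L is lower in aggregate. Whether to stratify depends on how case severity relates to the clinic.
Case severity satisfies the back-door criterion: it is not a descendant of the clinic, and it blocks the spurious path from clinic to outcome. Adjusting for it (i.e., using the within-case severity rates) gives the causal effect.
Within each level — mild: 9.1% vs 1.2%; severe: 61.5% vs 37.8% — Clinic N is lower every time.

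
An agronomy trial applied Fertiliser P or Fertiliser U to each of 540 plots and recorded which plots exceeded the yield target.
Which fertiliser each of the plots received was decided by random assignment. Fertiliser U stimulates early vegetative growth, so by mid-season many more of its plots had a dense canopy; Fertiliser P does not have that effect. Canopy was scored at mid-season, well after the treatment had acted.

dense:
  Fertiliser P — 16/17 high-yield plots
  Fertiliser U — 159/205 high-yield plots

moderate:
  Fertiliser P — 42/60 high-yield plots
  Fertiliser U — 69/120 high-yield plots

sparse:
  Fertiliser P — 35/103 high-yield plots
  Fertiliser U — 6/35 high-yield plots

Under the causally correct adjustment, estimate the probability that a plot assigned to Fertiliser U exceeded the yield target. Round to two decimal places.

Stratifying would compare fertilisers among plots the fertilisers themselves sorted into mid-season canopy groups — a form of selection on an intermediate. The unconditioned pooled rates give the total causal effect.
So P(outcome | do(Fertiliser U)) is just the pooled rate for Fertiliser U: 234/360 = 0.650.

0.65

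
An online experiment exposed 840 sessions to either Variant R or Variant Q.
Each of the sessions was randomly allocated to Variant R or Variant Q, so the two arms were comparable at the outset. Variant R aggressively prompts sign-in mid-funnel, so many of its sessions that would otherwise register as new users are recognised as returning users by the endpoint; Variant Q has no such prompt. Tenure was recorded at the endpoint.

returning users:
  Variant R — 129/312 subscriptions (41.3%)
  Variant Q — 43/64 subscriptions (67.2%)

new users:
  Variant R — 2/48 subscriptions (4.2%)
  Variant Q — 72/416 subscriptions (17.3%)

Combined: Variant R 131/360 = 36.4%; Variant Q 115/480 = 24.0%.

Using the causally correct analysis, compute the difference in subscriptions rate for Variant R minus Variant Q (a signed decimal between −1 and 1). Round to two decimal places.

+0.12

The distribution of user tenure is itself part of what the variant does — it is an intermediate outcome. Holding it fixed would remove that part of the effect; the total effect is the pooled difference.
The causal difference is the pooled difference: 0.364 − 0.240 = +0.124.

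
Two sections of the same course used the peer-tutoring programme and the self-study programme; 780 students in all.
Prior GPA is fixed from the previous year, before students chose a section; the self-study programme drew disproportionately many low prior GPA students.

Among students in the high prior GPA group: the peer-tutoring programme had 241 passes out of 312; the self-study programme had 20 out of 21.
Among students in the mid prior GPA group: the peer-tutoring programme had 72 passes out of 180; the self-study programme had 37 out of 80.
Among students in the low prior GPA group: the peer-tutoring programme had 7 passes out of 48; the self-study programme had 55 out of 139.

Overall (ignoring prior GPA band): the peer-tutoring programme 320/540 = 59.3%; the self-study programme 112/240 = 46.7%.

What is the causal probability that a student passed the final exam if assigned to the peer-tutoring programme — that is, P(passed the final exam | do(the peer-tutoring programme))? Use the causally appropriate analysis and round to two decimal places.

The stratified and pooled comparisons disagree (the self-study programme wins within each prior GPA band; the peer-tutoring programme wins overall), so the answer turns on the causal role of prior GPA band.
Prior GPA band satisfies the back-door criterion: it is not a descendant of the teaching method, and it blocks the spurious path from teaching method to outcome. Adjusting for it (i.e., using the within-prior GPA band rates) gives the causal effect.
Standardising the peer-tutoring programme to the population prior GPA band mix: 0.427·241/312 + 0.333·72/180 + 0.240·7/48 = 0.498.

0.50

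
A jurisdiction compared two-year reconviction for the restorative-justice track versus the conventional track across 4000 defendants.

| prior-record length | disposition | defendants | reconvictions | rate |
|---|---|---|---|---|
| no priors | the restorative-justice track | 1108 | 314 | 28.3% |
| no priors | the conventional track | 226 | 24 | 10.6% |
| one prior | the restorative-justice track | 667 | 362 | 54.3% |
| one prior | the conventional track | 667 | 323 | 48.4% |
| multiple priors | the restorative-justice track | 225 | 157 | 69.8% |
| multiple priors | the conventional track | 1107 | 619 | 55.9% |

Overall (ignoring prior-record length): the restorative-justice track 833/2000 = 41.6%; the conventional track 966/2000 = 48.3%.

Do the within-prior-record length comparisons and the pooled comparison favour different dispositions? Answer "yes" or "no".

Within each prior-record length level (no priors 28.3% vs 10.6%; one prior 54.3% vs 48.4%; multiple priors 69.8% vs 55.9%), the conventional track has the lower rate every time. Pooled: 41.6% vs 48.3% — the restorative-justice track has the lower rate overall. The two comparisons disagree.

yes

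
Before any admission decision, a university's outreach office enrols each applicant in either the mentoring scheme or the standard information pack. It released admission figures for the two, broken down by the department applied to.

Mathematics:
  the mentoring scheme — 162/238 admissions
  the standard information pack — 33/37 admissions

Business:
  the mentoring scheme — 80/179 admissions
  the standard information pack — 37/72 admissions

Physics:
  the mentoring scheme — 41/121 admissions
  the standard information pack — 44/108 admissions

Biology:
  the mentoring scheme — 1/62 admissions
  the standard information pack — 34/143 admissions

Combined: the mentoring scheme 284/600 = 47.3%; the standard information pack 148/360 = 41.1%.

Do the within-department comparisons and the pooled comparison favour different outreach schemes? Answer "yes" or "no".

yes

Within each department level (Mathematics 68.1% vs 89.2%; Business 44.7% vs 51.4%; Physics 33.9% vs 40.7%; Biology 1.6% vs 23.8%), the standard information pack has the higher rate every time. Pooled: 47.3% vs 41.1% — the mentoring scheme has the higher rate overall. The two comparisons disagree.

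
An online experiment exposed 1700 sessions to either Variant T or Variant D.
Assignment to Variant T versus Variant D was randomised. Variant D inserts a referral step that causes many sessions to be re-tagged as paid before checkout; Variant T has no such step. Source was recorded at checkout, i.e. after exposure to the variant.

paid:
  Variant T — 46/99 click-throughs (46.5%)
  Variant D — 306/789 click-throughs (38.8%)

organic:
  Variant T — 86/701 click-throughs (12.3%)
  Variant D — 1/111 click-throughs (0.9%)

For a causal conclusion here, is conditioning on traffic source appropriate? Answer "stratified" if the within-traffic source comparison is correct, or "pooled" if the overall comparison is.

Traffic source is recorded after the variant and is itself shifted by it — it sits on the causal path from variant to outcome. Conditioning on a mediator would strip out part of the effect we want; the pooled comparison gives the total causal effect.
Pooled: Variant T 16.5% vs Variant D 34.1%; Variant D is higher overall.

pooled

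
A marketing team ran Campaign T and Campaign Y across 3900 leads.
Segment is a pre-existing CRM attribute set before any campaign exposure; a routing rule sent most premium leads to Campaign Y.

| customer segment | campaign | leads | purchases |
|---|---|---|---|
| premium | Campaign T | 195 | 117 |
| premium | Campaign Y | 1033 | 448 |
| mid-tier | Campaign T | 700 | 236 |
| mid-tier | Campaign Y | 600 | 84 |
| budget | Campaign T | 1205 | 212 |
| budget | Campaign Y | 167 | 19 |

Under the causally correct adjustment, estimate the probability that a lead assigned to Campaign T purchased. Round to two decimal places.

Within every customer segment level Campaign T has the higher rate, yet pooled Campaign Y does — Simpson's reversal.
Since customer segment is a pre-existing factor (not a product of the campaign) and it affects the outcome on its own, it is a confounder. The stratified rates, not the pooled rate, identify the causal effect.
Standardising Campaign T to the population customer segment mix: 0.315·117/195 + 0.333·236/700 + 0.352·212/1205 = 0.363.

0.36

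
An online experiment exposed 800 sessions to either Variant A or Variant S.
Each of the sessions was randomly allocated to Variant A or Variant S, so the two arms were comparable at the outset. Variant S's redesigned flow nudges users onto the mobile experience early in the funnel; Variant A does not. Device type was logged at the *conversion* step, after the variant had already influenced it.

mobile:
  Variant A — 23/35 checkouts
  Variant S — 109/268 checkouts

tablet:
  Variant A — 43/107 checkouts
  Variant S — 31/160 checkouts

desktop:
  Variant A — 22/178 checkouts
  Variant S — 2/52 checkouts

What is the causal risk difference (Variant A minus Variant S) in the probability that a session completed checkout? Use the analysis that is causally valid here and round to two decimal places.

-0.02

Stratifying would compare variants among sessions the variants themselves sorted into device type groups — a form of selection on an intermediate. The unconditioned pooled rates give the total causal effect.
The causal difference is the pooled difference: 0.275 − 0.296 = -0.021.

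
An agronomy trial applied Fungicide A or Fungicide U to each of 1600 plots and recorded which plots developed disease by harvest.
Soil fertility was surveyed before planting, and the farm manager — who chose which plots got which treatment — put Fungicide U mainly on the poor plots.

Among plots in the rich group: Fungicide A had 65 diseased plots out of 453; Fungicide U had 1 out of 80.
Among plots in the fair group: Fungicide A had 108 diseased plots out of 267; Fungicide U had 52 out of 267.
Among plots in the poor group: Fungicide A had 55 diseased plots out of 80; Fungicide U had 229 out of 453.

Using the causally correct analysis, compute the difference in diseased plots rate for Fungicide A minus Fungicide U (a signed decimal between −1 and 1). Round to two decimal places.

+0.17

Soil fertility differs across fungicides for reasons unrelated to any effect of the fungicide itself, and it separately predicts the outcome — a classic confounder. We must compare within soil fertility levels.
Adjusting over the population distribution of soil fertility: 0.333·(0.143−0.013) + 0.334·(0.404−0.195) + 0.333·(0.688−0.506) = +0.174.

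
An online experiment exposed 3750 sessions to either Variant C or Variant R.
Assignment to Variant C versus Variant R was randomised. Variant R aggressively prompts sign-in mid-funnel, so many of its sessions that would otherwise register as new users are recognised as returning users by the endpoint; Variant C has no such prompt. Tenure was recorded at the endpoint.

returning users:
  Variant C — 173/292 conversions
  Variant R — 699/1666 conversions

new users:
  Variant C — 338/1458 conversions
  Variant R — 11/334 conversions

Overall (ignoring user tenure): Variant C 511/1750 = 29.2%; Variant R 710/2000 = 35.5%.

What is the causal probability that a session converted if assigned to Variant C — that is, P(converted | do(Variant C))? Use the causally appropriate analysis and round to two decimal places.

The stratified and pooled comparisons disagree (Variant C wins within each user tenure; Variant R wins overall), so the answer turns on the causal role of user tenure.
User tenure is downstream of the variant. One should not condition on a consequence of treatment, so the overall rates are the right comparison.
So P(outcome | do(Variant C)) is just the pooled rate for Variant C: 511/1750 = 0.292.

0.29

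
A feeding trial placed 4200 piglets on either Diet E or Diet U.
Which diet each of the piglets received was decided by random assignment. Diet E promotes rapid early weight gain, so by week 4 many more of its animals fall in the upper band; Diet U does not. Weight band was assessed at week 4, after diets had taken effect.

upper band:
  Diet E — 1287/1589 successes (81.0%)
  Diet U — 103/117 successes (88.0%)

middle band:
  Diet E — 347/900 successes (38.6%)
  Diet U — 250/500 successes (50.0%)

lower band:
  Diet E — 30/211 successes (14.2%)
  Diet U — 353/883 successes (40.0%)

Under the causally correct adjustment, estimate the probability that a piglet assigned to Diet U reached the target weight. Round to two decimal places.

Diet U is higher inside every week-4 weight band stratum but Diet E is higher in aggregate. Whether to stratify depends on how week-4 weight band relates to the diet.
The distribution of week-4 weight band is itself part of what the diet does — it is an intermediate outcome. Holding it fixed would remove that part of the effect; the total effect is the pooled difference.
So P(outcome | do(Diet U)) is just the pooled rate for Diet U: 706/1500 = 0.471.

0.47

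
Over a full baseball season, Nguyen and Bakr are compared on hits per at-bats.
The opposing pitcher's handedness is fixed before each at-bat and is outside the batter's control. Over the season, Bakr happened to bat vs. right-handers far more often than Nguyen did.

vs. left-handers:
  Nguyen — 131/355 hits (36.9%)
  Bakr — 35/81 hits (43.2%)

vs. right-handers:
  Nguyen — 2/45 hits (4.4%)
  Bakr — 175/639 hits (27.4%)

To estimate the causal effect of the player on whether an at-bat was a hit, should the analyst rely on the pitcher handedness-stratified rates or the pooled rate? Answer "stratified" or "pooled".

Pitcher handedness is set before the player has any effect — it is not caused by the player — and it independently drives the outcome. That makes it a confounder, so the causal comparison is within pitcher handedness levels.
Within each level — vs. left-handers: 36.9% vs 43.2%; vs. right-handers: 4.4% vs 27.4% — Bakr is higher every time.

stratified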